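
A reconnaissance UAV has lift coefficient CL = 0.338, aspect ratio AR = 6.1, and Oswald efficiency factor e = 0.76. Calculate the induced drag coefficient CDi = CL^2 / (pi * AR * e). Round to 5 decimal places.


Step 1: CL^2 = 0.338^2 = 0.114244
Step 2: pi * AR * e = 3.14159 * 6.1 * 0.76 = 14.564424
Step 3: CDi = 0.114244 / 14.564424 = 0.00784

0.00784


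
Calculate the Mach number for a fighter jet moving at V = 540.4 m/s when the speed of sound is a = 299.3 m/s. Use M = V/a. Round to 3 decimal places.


Step 1: M = V / a = 540.4 / 299.3
Step 2: M = 1.806

1.806


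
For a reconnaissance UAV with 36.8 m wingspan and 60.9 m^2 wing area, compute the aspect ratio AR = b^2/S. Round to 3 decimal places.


Step 1: b^2 = 36.8^2 = 1354.24
Step 2: AR = 1354.24 / 60.9 = 22.237

22.237


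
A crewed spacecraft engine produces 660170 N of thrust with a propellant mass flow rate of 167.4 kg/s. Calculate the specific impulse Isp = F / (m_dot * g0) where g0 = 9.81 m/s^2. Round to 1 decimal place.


Step 1: m_dot * g0 = 167.4 * 9.81 = 1642.19
Step 2: Isp = 660170 / 1642.19 = 402.0 s

402.0


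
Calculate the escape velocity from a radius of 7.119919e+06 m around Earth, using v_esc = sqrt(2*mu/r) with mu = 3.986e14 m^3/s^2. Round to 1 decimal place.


Step 1: 2*mu/r = 2 * 3.986e14 / 7.119919e+06 = 111967565.9232
Step 2: v_esc = sqrt(111967565.9232) = 10581.5 m/s

10581.5


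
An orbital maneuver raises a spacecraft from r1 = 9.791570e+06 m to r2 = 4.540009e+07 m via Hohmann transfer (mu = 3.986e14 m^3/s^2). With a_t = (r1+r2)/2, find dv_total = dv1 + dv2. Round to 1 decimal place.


Step 1: Transfer semi-major axis a_t = (9.791570e+06 + 4.540009e+07) / 2 = 2.759583e+07 m
Step 2: v1 (circular at r1) = sqrt(mu/r1) = 6380.32 m/s
Step 3: v_t1 = sqrt(mu*(2/r1 - 1/a_t)) = 8183.69 m/s
Step 4: dv1 = |8183.69 - 6380.32| = 1803.37 m/s
Step 5: v2 (circular at r2) = 2963.06 m/s, v_t2 = 1765.0 m/s
Step 6: dv2 = |2963.06 - 1765.0| = 1198.06 m/s
Step 7: Total delta-v = 1803.37 + 1198.06 = 3001.4 m/s

3001.4


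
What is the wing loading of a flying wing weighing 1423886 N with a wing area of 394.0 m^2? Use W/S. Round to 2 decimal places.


Step 1: Wing loading = W / S = 1423886 / 394.0
Step 2: Wing loading = 3613.92 N/m^2

3613.92


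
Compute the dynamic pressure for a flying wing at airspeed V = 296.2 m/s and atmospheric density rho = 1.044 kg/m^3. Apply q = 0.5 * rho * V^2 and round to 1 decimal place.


Step 1: V^2 = 296.2^2 = 87734.44
Step 2: q = 0.5 * 1.044 * 87734.44
Step 3: q = 45797.4 Pa

45797.4


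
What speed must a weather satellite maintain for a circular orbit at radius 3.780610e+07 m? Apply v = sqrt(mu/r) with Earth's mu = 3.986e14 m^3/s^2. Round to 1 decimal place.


Step 1: mu / r = 3.986e14 / 3.780610e+07 = 10543272.1175
Step 2: v = sqrt(10543272.1175) = 3247.0 m/s

3247.0


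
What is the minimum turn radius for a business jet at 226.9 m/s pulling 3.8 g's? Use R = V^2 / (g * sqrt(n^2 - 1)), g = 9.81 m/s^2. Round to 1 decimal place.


Step 1: V^2 = 226.9^2 = 51483.61
Step 2: n^2 - 1 = 3.8^2 - 1 = 13.44
Step 3: sqrt(13.44) = 3.666061
Step 4: R = 51483.61 / (9.81 * 3.666061) = 1431.5 m

1431.5


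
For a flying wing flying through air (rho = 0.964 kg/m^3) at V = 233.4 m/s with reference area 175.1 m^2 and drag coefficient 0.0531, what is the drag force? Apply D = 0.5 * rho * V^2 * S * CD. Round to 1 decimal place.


Step 1: Dynamic pressure q = 0.5 * 0.964 * 233.4^2 = 26257.2199 Pa
Step 2: Drag D = q * S * CD = 26257.2199 * 175.1 * 0.0531
Step 3: D = 244134.6 N

244134.6


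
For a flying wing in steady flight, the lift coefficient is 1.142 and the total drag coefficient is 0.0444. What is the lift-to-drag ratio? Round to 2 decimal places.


Step 1: L/D = CL / CD = 1.142 / 0.0444
Step 2: L/D = 25.72

25.72


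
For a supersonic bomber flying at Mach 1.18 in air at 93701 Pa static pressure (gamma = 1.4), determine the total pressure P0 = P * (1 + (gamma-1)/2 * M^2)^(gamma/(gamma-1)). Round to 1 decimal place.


Step 1: (gamma-1)/2 * M^2 = 0.2 * 1.3924 = 0.27848
Step 2: 1 + 0.27848 = 1.27848
Step 3: Exponent gamma/(gamma-1) = 3.5
Step 4: P0 = 93701 * 1.27848^3.5 = 221397.7 Pa

221397.7


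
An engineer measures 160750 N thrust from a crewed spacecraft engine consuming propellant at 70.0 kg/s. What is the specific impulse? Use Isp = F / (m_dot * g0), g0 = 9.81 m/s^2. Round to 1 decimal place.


Step 1: m_dot * g0 = 70.0 * 9.81 = 686.7
Step 2: Isp = 160750 / 686.7 = 234.1 s

234.1


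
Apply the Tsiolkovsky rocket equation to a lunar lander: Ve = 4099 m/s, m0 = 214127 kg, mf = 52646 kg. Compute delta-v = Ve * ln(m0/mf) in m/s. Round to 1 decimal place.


Step 1: Mass ratio m0/mf = 214127 / 52646 = 4.067299
Step 2: ln(4.067299) = 1.402979
Step 3: delta-v = 4099 * 1.402979 = 5750.8 m/s

5750.8


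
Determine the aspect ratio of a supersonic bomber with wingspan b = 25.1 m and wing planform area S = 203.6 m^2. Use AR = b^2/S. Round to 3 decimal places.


Step 1: b^2 = 25.1^2 = 630.01
Step 2: AR = 630.01 / 203.6 = 3.094

3.094


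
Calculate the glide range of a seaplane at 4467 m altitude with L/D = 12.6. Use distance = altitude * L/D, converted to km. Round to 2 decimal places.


Step 1: Glide distance = altitude * L/D = 4467 * 12.6 = 56284.2 m
Step 2: Convert to km: 56284.2 / 1000 = 56.28 km

56.28


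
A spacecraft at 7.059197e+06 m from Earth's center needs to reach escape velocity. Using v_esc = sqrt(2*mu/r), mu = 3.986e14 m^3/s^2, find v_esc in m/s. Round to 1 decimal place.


Step 1: 2*mu/r = 2 * 3.986e14 / 7.059197e+06 = 112930691.692
Step 2: v_esc = sqrt(112930691.692) = 10626.9 m/s

10626.9


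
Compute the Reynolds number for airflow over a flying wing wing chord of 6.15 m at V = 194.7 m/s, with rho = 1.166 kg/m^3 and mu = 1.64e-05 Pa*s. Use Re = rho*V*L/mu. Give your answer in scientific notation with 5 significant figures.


Step 1: Numerator = rho * V * L = 1.166 * 194.7 * 6.15 = 1396.17423
Step 2: Re = 1396.17423 / 1.64e-05
Step 3: Re = 8.5133e+07

8.5133e+07


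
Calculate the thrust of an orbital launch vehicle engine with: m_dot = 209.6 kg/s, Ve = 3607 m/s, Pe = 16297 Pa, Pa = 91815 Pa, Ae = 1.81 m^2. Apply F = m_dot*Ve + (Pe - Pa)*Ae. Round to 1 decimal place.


Step 1: Momentum thrust = m_dot * Ve = 209.6 * 3607 = 756027.2 N
Step 2: Pressure thrust = (Pe - Pa) * Ae = (16297 - 91815) * 1.81 = -136687.58 N
Step 3: Total thrust F = 756027.2 + -136687.58 = 619339.6 N

619339.6


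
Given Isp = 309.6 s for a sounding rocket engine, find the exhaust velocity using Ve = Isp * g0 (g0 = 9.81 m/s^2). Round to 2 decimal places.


Step 1: Ve = Isp * g0 = 309.6 * 9.81
Step 2: Ve = 3037.18 m/s

3037.18


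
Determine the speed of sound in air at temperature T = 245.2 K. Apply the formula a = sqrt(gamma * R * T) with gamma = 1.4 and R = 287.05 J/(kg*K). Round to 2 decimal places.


Step 1: gamma * R * T = 1.4 * 287.05 * 245.2 = 98538.524
Step 2: a = sqrt(98538.524) = 313.91 m/s

313.91


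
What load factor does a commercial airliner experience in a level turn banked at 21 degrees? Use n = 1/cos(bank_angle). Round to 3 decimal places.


Step 1: Convert 21 degrees to radians = 0.366519
Step 2: cos(21 deg) = 0.93358
Step 3: n = 1 / 0.93358 = 1.071

1.071


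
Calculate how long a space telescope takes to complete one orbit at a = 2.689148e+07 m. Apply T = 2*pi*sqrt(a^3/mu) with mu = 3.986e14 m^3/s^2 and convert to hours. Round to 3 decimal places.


Step 1: a^3 / mu = 1.944662e+22 / 3.986e14 = 4.878730e+07
Step 2: sqrt(4.878730e+07) = 6984.7909 s
Step 3: T = 2*pi * 6984.7909 = 43886.74 s
Step 4: T in hours = 43886.74 / 3600 = 12.191 hours

12.191


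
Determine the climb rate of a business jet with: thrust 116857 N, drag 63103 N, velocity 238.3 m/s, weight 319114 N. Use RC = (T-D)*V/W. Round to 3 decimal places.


Step 1: Excess thrust = T - D = 116857 - 63103 = 53754 N
Step 2: Excess power = 53754 * 238.3 = 12809578.2 W
Step 3: RC = 12809578.2 / 319114 = 40.141 m/s

40.141


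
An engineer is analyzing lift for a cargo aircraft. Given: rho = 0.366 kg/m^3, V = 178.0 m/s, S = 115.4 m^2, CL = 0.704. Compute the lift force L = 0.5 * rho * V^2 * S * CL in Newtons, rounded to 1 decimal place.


Step 1: Calculate dynamic pressure q = 0.5 * 0.366 * 178.0^2 = 0.5 * 0.366 * 31684.0 = 5798.172 Pa
Step 2: Multiply by wing area and lift coefficient: L = 5798.172 * 115.4 * 0.704
Step 3: L = 669109.0488 * 0.704 = 471052.8 N

471052.8


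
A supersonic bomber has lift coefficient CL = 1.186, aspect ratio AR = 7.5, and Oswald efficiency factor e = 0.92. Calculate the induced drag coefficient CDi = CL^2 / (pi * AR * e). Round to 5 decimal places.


Step 1: CL^2 = 1.186^2 = 1.406596
Step 2: pi * AR * e = 3.14159 * 7.5 * 0.92 = 21.676989
Step 3: CDi = 1.406596 / 21.676989 = 0.06489

0.06489


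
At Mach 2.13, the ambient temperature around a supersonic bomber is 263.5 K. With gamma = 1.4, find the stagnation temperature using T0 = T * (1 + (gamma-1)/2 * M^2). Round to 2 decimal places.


Step 1: (gamma-1)/2 = 0.2
Step 2: M^2 = 4.5369
Step 3: 1 + 0.2 * 4.5369 = 1.90738
Step 4: T0 = 263.5 * 1.90738 = 502.59 K

502.59


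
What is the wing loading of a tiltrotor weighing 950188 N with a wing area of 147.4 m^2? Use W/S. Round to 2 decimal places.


Step 1: Wing loading = W / S = 950188 / 147.4
Step 2: Wing loading = 6446.32 N/m^2

6446.32


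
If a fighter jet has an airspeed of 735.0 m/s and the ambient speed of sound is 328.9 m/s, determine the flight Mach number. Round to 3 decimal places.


Step 1: M = V / a = 735.0 / 328.9
Step 2: M = 2.235

2.235


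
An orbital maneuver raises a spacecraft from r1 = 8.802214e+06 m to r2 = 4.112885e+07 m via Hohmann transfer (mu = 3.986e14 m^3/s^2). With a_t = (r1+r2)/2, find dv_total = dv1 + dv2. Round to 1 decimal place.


Step 1: Transfer semi-major axis a_t = (8.802214e+06 + 4.112885e+07) / 2 = 2.496553e+07 m
Step 2: v1 (circular at r1) = sqrt(mu/r1) = 6729.34 m/s
Step 3: v_t1 = sqrt(mu*(2/r1 - 1/a_t)) = 8637.25 m/s
Step 4: dv1 = |8637.25 - 6729.34| = 1907.91 m/s
Step 5: v2 (circular at r2) = 3113.12 m/s, v_t2 = 1848.51 m/s
Step 6: dv2 = |3113.12 - 1848.51| = 1264.61 m/s
Step 7: Total delta-v = 1907.91 + 1264.61 = 3172.5 m/s

3172.5


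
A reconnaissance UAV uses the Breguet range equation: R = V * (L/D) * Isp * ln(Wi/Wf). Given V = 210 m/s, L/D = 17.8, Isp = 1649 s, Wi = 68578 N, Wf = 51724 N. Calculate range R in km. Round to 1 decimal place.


Step 1: Coefficient = V * (L/D) * Isp = 210 * 17.8 * 1649 = 6163962.0 m
Step 2: Wi/Wf = 68578 / 51724 = 1.325845
Step 3: ln(1.325845) = 0.28205
Step 4: R = 6163962.0 * 0.28205 = 1738544.8 m = 1738.5 km

1738.5


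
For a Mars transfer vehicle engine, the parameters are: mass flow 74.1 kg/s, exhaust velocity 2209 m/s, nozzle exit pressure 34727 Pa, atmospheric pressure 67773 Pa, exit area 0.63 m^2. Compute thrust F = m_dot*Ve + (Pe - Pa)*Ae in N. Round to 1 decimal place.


Step 1: Momentum thrust = m_dot * Ve = 74.1 * 2209 = 163686.9 N
Step 2: Pressure thrust = (Pe - Pa) * Ae = (34727 - 67773) * 0.63 = -20818.98 N
Step 3: Total thrust F = 163686.9 + -20818.98 = 142867.9 N

142867.9


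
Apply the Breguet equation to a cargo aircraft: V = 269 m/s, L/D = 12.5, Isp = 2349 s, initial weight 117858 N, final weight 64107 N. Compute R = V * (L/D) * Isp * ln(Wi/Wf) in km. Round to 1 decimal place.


Step 1: Coefficient = V * (L/D) * Isp = 269 * 12.5 * 2349 = 7898512.5 m
Step 2: Wi/Wf = 117858 / 64107 = 1.838458
Step 3: ln(1.838458) = 0.608927
Step 4: R = 7898512.5 * 0.608927 = 4809617.1 m = 4809.6 km

4809.6


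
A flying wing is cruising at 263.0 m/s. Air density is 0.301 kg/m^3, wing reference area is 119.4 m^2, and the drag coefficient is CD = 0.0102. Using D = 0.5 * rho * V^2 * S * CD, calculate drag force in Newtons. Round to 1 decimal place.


Step 1: Dynamic pressure q = 0.5 * 0.301 * 263.0^2 = 10409.9345 Pa
Step 2: Drag D = q * S * CD = 10409.9345 * 119.4 * 0.0102
Step 3: D = 12678.1 N

12678.1


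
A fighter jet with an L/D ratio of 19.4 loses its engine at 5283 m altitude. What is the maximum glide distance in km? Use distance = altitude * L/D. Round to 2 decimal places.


Step 1: Glide distance = altitude * L/D = 5283 * 19.4 = 102490.2 m
Step 2: Convert to km: 102490.2 / 1000 = 102.49 km

102.49


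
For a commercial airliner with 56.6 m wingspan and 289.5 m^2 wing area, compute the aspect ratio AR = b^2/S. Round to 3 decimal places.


Step 1: b^2 = 56.6^2 = 3203.56
Step 2: AR = 3203.56 / 289.5 = 11.066

11.066


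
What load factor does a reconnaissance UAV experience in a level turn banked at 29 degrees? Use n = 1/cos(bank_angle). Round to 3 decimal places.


Step 1: Convert 29 degrees to radians = 0.506145
Step 2: cos(29 deg) = 0.87462
Step 3: n = 1 / 0.87462 = 1.143

1.143


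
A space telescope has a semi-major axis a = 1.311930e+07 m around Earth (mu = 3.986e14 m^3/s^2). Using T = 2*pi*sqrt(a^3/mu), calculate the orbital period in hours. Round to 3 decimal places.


Step 1: a^3 / mu = 2.258042e+21 / 3.986e14 = 5.664932e+06
Step 2: sqrt(5.664932e+06) = 2380.1117 s
Step 3: T = 2*pi * 2380.1117 = 14954.68 s
Step 4: T in hours = 14954.68 / 3600 = 4.154 hours

4.154


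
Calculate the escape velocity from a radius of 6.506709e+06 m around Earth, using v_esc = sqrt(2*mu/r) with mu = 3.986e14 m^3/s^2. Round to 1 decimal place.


Step 1: 2*mu/r = 2 * 3.986e14 / 6.506709e+06 = 122519694.6721
Step 2: v_esc = sqrt(122519694.6721) = 11068.9 m/s

11068.9


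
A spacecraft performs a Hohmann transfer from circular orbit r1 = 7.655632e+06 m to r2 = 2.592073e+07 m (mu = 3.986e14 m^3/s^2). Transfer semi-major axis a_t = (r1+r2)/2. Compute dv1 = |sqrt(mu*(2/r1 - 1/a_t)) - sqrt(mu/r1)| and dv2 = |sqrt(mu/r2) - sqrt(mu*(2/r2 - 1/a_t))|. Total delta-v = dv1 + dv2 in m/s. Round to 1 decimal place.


Step 1: Transfer semi-major axis a_t = (7.655632e+06 + 2.592073e+07) / 2 = 1.678818e+07 m
Step 2: v1 (circular at r1) = sqrt(mu/r1) = 7215.69 m/s
Step 3: v_t1 = sqrt(mu*(2/r1 - 1/a_t)) = 8966.02 m/s
Step 4: dv1 = |8966.02 - 7215.69| = 1750.33 m/s
Step 5: v2 (circular at r2) = 3921.44 m/s, v_t2 = 2648.1 m/s
Step 6: dv2 = |3921.44 - 2648.1| = 1273.34 m/s
Step 7: Total delta-v = 1750.33 + 1273.34 = 3023.7 m/s

3023.7


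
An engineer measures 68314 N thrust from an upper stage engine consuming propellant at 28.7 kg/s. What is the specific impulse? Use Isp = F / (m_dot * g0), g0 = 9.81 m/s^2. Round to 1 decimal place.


Step 1: m_dot * g0 = 28.7 * 9.81 = 281.55
Step 2: Isp = 68314 / 281.55 = 242.6 s

242.6


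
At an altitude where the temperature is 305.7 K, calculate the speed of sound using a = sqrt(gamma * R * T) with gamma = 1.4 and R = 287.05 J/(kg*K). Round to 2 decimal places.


Step 1: gamma * R * T = 1.4 * 287.05 * 305.7 = 122851.659
Step 2: a = sqrt(122851.659) = 350.50 m/s

350.50


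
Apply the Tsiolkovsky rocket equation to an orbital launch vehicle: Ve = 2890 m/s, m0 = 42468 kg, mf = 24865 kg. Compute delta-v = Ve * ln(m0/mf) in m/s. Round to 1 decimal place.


Step 1: Mass ratio m0/mf = 42468 / 24865 = 1.707943
Step 2: ln(1.707943) = 0.53529
Step 3: delta-v = 2890 * 0.53529 = 1547.0 m/s

1547.0


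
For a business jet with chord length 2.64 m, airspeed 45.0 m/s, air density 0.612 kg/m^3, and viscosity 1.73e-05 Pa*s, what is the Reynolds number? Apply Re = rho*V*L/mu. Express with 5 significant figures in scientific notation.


Step 1: Numerator = rho * V * L = 0.612 * 45.0 * 2.64 = 72.7056
Step 2: Re = 72.7056 / 1.73e-05
Step 3: Re = 4.2026e+06

4.2026e+06


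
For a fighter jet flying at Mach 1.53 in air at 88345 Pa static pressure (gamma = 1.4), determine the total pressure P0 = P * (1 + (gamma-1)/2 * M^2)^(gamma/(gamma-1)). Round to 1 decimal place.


Step 1: (gamma-1)/2 * M^2 = 0.2 * 2.3409 = 0.46818
Step 2: 1 + 0.46818 = 1.46818
Step 3: Exponent gamma/(gamma-1) = 3.5
Step 4: P0 = 88345 * 1.46818^3.5 = 338773.6 Pa

338773.6


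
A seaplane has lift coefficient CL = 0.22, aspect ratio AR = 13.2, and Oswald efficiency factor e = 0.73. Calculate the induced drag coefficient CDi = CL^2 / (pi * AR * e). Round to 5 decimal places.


Step 1: CL^2 = 0.22^2 = 0.0484
Step 2: pi * AR * e = 3.14159 * 13.2 * 0.73 = 30.272387
Step 3: CDi = 0.0484 / 30.272387 = 0.00160

0.00160


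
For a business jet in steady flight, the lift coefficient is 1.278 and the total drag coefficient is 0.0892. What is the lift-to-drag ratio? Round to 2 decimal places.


Step 1: L/D = CL / CD = 1.278 / 0.0892
Step 2: L/D = 14.33

14.33


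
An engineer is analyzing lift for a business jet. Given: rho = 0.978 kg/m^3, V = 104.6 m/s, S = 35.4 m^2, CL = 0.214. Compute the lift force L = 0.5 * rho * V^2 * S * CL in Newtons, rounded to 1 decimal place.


Step 1: Calculate dynamic pressure q = 0.5 * 0.978 * 104.6^2 = 0.5 * 0.978 * 10941.16 = 5350.2272 Pa
Step 2: Multiply by wing area and lift coefficient: L = 5350.2272 * 35.4 * 0.214
Step 3: L = 189398.0443 * 0.214 = 40531.2 N

40531.2


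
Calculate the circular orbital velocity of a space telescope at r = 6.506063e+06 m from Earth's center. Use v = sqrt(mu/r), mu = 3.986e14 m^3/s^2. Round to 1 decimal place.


Step 1: mu / r = 3.986e14 / 6.506063e+06 = 61265929.9487
Step 2: v = sqrt(61265929.9487) = 7827.3 m/s

7827.3


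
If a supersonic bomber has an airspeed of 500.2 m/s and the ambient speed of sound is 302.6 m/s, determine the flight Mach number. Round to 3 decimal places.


Step 1: M = V / a = 500.2 / 302.6
Step 2: M = 1.653

1.653


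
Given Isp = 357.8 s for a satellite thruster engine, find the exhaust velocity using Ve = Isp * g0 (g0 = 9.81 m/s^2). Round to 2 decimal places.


Step 1: Ve = Isp * g0 = 357.8 * 9.81
Step 2: Ve = 3510.02 m/s

3510.02


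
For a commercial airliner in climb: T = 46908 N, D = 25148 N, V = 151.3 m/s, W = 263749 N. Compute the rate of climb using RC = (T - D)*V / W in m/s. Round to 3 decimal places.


Step 1: Excess thrust = T - D = 46908 - 25148 = 21760 N
Step 2: Excess power = 21760 * 151.3 = 3292288.0 W
Step 3: RC = 3292288.0 / 263749 = 12.483 m/s

12.483


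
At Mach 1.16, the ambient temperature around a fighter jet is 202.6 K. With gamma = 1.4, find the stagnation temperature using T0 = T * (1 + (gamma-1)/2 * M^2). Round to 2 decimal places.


Step 1: (gamma-1)/2 = 0.2
Step 2: M^2 = 1.3456
Step 3: 1 + 0.2 * 1.3456 = 1.26912
Step 4: T0 = 202.6 * 1.26912 = 257.12 K

257.12


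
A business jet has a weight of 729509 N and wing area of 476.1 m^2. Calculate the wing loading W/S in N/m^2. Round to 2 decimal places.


Step 1: Wing loading = W / S = 729509 / 476.1
Step 2: Wing loading = 1532.26 N/m^2

1532.26


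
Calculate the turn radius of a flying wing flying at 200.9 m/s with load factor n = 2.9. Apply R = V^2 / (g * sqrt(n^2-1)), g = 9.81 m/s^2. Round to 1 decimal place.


Step 1: V^2 = 200.9^2 = 40360.81
Step 2: n^2 - 1 = 2.9^2 - 1 = 7.41
Step 3: sqrt(7.41) = 2.722132
Step 4: R = 40360.81 / (9.81 * 2.722132) = 1511.4 m

1511.4


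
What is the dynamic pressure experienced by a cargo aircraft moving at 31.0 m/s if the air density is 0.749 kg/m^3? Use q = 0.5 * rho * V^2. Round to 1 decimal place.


Step 1: V^2 = 31.0^2 = 961.0
Step 2: q = 0.5 * 0.749 * 961.0
Step 3: q = 359.9 Pa

359.9


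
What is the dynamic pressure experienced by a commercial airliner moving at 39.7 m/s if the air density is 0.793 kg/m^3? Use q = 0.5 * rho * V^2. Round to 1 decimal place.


Step 1: V^2 = 39.7^2 = 1576.09
Step 2: q = 0.5 * 0.793 * 1576.09
Step 3: q = 624.9 Pa

624.9


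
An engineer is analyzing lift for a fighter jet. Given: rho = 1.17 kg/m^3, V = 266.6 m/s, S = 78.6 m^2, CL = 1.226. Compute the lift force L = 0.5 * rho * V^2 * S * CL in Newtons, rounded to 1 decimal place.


Step 1: Calculate dynamic pressure q = 0.5 * 1.17 * 266.6^2 = 0.5 * 1.17 * 71075.56 = 41579.2026 Pa
Step 2: Multiply by wing area and lift coefficient: L = 41579.2026 * 78.6 * 1.226
Step 3: L = 3268125.3244 * 1.226 = 4006721.6 N

4006721.6


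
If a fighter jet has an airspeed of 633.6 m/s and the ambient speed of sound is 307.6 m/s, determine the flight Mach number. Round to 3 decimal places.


Step 1: M = V / a = 633.6 / 307.6
Step 2: M = 2.060

2.060


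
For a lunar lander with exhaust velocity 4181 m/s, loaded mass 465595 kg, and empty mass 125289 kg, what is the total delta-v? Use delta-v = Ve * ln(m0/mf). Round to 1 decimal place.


Step 1: Mass ratio m0/mf = 465595 / 125289 = 3.716168
Step 2: ln(3.716168) = 1.312693
Step 3: delta-v = 4181 * 1.312693 = 5488.4 m/s

5488.4


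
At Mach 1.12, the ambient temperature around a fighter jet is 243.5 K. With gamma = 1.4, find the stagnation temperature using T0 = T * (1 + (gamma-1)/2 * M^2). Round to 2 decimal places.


Step 1: (gamma-1)/2 = 0.2
Step 2: M^2 = 1.2544
Step 3: 1 + 0.2 * 1.2544 = 1.25088
Step 4: T0 = 243.5 * 1.25088 = 304.59 K

304.59


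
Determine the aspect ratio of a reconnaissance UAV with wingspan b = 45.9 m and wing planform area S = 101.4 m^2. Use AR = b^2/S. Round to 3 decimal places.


Step 1: b^2 = 45.9^2 = 2106.81
Step 2: AR = 2106.81 / 101.4 = 20.777

20.777


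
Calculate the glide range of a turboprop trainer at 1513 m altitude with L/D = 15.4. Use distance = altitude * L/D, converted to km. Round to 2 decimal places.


Step 1: Glide distance = altitude * L/D = 1513 * 15.4 = 23300.2 m
Step 2: Convert to km: 23300.2 / 1000 = 23.30 km

23.30


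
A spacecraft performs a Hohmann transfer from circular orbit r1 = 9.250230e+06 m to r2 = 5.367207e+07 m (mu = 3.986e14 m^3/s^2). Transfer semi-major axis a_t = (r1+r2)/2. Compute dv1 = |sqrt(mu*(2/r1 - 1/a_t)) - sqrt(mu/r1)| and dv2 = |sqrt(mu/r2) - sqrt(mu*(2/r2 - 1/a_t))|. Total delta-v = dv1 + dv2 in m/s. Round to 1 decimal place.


Step 1: Transfer semi-major axis a_t = (9.250230e+06 + 5.367207e+07) / 2 = 3.146115e+07 m
Step 2: v1 (circular at r1) = sqrt(mu/r1) = 6564.36 m/s
Step 3: v_t1 = sqrt(mu*(2/r1 - 1/a_t)) = 8573.92 m/s
Step 4: dv1 = |8573.92 - 6564.36| = 2009.56 m/s
Step 5: v2 (circular at r2) = 2725.18 m/s, v_t2 = 1477.69 m/s
Step 6: dv2 = |2725.18 - 1477.69| = 1247.49 m/s
Step 7: Total delta-v = 2009.56 + 1247.49 = 3257.0 m/s

3257.0


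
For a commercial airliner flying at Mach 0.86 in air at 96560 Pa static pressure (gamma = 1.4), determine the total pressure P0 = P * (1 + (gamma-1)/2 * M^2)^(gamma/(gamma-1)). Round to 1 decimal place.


Step 1: (gamma-1)/2 * M^2 = 0.2 * 0.7396 = 0.14792
Step 2: 1 + 0.14792 = 1.14792
Step 3: Exponent gamma/(gamma-1) = 3.5
Step 4: P0 = 96560 * 1.14792^3.5 = 156490.5 Pa

156490.5


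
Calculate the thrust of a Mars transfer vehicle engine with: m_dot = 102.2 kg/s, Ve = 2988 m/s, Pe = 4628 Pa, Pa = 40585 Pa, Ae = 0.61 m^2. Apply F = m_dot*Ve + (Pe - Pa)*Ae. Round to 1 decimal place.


Step 1: Momentum thrust = m_dot * Ve = 102.2 * 2988 = 305373.6 N
Step 2: Pressure thrust = (Pe - Pa) * Ae = (4628 - 40585) * 0.61 = -21933.77 N
Step 3: Total thrust F = 305373.6 + -21933.77 = 283439.8 N

283439.8


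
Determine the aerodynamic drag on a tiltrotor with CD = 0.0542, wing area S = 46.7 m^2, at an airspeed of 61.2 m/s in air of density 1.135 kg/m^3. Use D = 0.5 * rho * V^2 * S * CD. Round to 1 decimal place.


Step 1: Dynamic pressure q = 0.5 * 1.135 * 61.2^2 = 2125.5372 Pa
Step 2: Drag D = q * S * CD = 2125.5372 * 46.7 * 0.0542
Step 3: D = 5380.0 N

5380.0


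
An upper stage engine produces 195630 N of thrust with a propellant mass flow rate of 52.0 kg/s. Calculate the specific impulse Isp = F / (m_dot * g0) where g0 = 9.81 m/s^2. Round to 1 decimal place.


Step 1: m_dot * g0 = 52.0 * 9.81 = 510.12
Step 2: Isp = 195630 / 510.12 = 383.5 s

383.5


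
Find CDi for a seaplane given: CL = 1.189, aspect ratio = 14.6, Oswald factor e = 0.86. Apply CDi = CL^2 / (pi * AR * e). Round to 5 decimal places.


Step 1: CL^2 = 1.189^2 = 1.413721
Step 2: pi * AR * e = 3.14159 * 14.6 * 0.86 = 39.445837
Step 3: CDi = 1.413721 / 39.445837 = 0.03584

0.03584


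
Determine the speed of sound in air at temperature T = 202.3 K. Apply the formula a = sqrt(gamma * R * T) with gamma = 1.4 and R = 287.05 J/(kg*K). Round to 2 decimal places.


Step 1: gamma * R * T = 1.4 * 287.05 * 202.3 = 81298.301
Step 2: a = sqrt(81298.301) = 285.13 m/s

285.13


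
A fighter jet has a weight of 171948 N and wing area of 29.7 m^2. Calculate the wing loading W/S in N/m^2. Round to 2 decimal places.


Step 1: Wing loading = W / S = 171948 / 29.7
Step 2: Wing loading = 5789.49 N/m^2

5789.49


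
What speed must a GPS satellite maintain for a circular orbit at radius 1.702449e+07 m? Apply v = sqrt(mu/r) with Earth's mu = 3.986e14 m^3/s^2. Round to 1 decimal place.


Step 1: mu / r = 3.986e14 / 1.702449e+07 = 23413329.856
Step 2: v = sqrt(23413329.856) = 4838.7 m/s

4838.7


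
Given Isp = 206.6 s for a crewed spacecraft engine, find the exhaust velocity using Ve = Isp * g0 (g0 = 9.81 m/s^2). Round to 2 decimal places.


Step 1: Ve = Isp * g0 = 206.6 * 9.81
Step 2: Ve = 2026.75 m/s

2026.75


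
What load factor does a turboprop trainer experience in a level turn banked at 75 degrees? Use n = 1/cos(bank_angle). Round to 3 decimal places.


Step 1: Convert 75 degrees to radians = 1.308997
Step 2: cos(75 deg) = 0.258819
Step 3: n = 1 / 0.258819 = 3.864

3.864


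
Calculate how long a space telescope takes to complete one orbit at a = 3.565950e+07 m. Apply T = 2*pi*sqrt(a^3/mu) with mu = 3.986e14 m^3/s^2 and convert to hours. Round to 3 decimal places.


Step 1: a^3 / mu = 4.534462e+22 / 3.986e14 = 1.137597e+08
Step 2: sqrt(1.137597e+08) = 10665.8194 s
Step 3: T = 2*pi * 10665.8194 = 67015.32 s
Step 4: T in hours = 67015.32 / 3600 = 18.615 hours

18.615


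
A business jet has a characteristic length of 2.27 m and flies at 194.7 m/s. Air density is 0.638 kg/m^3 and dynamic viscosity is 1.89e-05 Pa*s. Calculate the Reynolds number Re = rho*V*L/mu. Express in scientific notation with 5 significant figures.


Step 1: Numerator = rho * V * L = 0.638 * 194.7 * 2.27 = 281.976222
Step 2: Re = 281.976222 / 1.89e-05
Step 3: Re = 1.4919e+07

1.4919e+07


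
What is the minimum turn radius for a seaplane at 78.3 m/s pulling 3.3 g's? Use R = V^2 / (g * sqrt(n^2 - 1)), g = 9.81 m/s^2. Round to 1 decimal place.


Step 1: V^2 = 78.3^2 = 6130.89
Step 2: n^2 - 1 = 3.3^2 - 1 = 9.89
Step 3: sqrt(9.89) = 3.144837
Step 4: R = 6130.89 / (9.81 * 3.144837) = 198.7 m

198.7


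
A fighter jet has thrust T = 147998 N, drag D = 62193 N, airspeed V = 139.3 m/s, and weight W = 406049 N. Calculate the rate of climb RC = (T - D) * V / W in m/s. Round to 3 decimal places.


Step 1: Excess thrust = T - D = 147998 - 62193 = 85805 N
Step 2: Excess power = 85805 * 139.3 = 11952636.5 W
Step 3: RC = 11952636.5 / 406049 = 29.436 m/s

29.436


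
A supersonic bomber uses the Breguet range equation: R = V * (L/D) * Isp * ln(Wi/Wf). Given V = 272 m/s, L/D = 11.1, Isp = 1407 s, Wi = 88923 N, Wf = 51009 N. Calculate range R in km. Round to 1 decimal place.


Step 1: Coefficient = V * (L/D) * Isp = 272 * 11.1 * 1407 = 4248014.4 m
Step 2: Wi/Wf = 88923 / 51009 = 1.743281
Step 3: ln(1.743281) = 0.555769
Step 4: R = 4248014.4 * 0.555769 = 2360913.6 m = 2360.9 km

2360.9


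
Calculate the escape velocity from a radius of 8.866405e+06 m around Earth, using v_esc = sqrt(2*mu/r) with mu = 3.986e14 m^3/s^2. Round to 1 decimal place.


Step 1: 2*mu/r = 2 * 3.986e14 / 8.866405e+06 = 89912427.8668
Step 2: v_esc = sqrt(89912427.8668) = 9482.2 m/s

9482.2


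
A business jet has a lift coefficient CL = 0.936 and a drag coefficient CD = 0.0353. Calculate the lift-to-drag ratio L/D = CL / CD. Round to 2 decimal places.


Step 1: L/D = CL / CD = 0.936 / 0.0353
Step 2: L/D = 26.52

26.52


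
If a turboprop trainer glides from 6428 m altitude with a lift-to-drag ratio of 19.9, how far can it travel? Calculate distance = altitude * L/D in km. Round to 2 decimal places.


Step 1: Glide distance = altitude * L/D = 6428 * 19.9 = 127917.2 m
Step 2: Convert to km: 127917.2 / 1000 = 127.92 km

127.92


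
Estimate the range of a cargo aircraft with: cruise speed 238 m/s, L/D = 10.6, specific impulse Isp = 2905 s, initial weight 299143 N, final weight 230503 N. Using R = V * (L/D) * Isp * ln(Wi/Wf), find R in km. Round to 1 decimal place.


Step 1: Coefficient = V * (L/D) * Isp = 238 * 10.6 * 2905 = 7328734.0 m
Step 2: Wi/Wf = 299143 / 230503 = 1.297784
Step 3: ln(1.297784) = 0.260658
Step 4: R = 7328734.0 * 0.260658 = 1910292.0 m = 1910.3 km

1910.3


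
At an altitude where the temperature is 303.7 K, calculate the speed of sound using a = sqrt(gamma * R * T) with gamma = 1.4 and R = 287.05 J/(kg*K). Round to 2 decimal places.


Step 1: gamma * R * T = 1.4 * 287.05 * 303.7 = 122047.919
Step 2: a = sqrt(122047.919) = 349.35 m/s

349.35


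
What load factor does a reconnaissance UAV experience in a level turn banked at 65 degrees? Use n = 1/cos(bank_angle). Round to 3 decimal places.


Step 1: Convert 65 degrees to radians = 1.134464
Step 2: cos(65 deg) = 0.422618
Step 3: n = 1 / 0.422618 = 2.366

2.366


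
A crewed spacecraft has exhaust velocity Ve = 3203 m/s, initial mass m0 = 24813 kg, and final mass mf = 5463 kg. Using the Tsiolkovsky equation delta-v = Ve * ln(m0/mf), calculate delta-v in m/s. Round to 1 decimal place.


Step 1: Mass ratio m0/mf = 24813 / 5463 = 4.54201
Step 2: ln(4.54201) = 1.51337
Step 3: delta-v = 3203 * 1.51337 = 4847.3 m/s

4847.3


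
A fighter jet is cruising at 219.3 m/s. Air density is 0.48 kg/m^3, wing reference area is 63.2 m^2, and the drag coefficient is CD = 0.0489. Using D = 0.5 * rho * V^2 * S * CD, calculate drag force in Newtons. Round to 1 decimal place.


Step 1: Dynamic pressure q = 0.5 * 0.48 * 219.3^2 = 11542.1976 Pa
Step 2: Drag D = q * S * CD = 11542.1976 * 63.2 * 0.0489
Step 3: D = 35670.9 N

35670.9


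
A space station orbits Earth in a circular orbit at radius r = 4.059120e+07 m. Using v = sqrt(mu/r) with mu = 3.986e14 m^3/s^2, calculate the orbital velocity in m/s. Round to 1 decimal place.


Step 1: mu / r = 3.986e14 / 4.059120e+07 = 9819862.4332
Step 2: v = sqrt(9819862.4332) = 3133.7 m/s

3133.7


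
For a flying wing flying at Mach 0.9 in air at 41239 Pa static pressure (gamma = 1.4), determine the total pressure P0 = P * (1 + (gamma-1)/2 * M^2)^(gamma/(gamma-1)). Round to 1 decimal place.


Step 1: (gamma-1)/2 * M^2 = 0.2 * 0.81 = 0.162
Step 2: 1 + 0.162 = 1.162
Step 3: Exponent gamma/(gamma-1) = 3.5
Step 4: P0 = 41239 * 1.162^3.5 = 69747.6 Pa

69747.6


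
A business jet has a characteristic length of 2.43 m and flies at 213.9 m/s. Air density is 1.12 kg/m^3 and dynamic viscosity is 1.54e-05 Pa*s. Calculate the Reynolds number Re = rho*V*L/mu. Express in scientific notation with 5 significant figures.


Step 1: Numerator = rho * V * L = 1.12 * 213.9 * 2.43 = 582.15024
Step 2: Re = 582.15024 / 1.54e-05
Step 3: Re = 3.7802e+07

3.7802e+07


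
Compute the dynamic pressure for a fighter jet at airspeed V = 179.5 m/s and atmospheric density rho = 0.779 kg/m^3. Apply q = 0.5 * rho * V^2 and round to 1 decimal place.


Step 1: V^2 = 179.5^2 = 32220.25
Step 2: q = 0.5 * 0.779 * 32220.25
Step 3: q = 12549.8 Pa

12549.8


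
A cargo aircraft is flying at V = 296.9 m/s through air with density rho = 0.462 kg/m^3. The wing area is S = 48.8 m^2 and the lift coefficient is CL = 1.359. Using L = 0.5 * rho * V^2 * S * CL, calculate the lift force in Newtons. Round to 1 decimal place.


Step 1: Calculate dynamic pressure q = 0.5 * 0.462 * 296.9^2 = 0.5 * 0.462 * 88149.61 = 20362.5599 Pa
Step 2: Multiply by wing area and lift coefficient: L = 20362.5599 * 48.8 * 1.359
Step 3: L = 993692.9236 * 1.359 = 1350428.7 N

1350428.7


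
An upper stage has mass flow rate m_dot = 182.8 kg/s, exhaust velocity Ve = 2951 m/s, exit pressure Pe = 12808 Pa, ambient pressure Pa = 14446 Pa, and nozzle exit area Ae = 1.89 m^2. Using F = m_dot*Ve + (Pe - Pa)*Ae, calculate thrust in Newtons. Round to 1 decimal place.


Step 1: Momentum thrust = m_dot * Ve = 182.8 * 2951 = 539442.8 N
Step 2: Pressure thrust = (Pe - Pa) * Ae = (12808 - 14446) * 1.89 = -3095.82 N
Step 3: Total thrust F = 539442.8 + -3095.82 = 536347.0 N

536347.0


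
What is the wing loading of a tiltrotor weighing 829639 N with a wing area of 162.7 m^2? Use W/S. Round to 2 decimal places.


Step 1: Wing loading = W / S = 829639 / 162.7
Step 2: Wing loading = 5099.19 N/m^2

5099.19


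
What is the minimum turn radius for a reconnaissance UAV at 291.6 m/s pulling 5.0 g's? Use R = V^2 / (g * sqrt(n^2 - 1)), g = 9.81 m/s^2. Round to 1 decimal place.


Step 1: V^2 = 291.6^2 = 85030.56
Step 2: n^2 - 1 = 5.0^2 - 1 = 24.0
Step 3: sqrt(24.0) = 4.898979
Step 4: R = 85030.56 / (9.81 * 4.898979) = 1769.3 m

1769.3


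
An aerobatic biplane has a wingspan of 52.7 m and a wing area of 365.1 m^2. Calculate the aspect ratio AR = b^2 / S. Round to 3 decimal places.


Step 1: b^2 = 52.7^2 = 2777.29
Step 2: AR = 2777.29 / 365.1 = 7.607

7.607


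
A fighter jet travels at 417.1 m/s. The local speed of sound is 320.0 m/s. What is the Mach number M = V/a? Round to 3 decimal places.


Step 1: M = V / a = 417.1 / 320.0
Step 2: M = 1.303

1.303


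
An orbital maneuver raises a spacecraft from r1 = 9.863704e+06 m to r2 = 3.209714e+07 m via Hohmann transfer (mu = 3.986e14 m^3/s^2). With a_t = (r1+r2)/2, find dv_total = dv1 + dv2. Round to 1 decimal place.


Step 1: Transfer semi-major axis a_t = (9.863704e+06 + 3.209714e+07) / 2 = 2.098042e+07 m
Step 2: v1 (circular at r1) = sqrt(mu/r1) = 6356.95 m/s
Step 3: v_t1 = sqrt(mu*(2/r1 - 1/a_t)) = 7862.75 m/s
Step 4: dv1 = |7862.75 - 6356.95| = 1505.81 m/s
Step 5: v2 (circular at r2) = 3524.0 m/s, v_t2 = 2416.29 m/s
Step 6: dv2 = |3524.0 - 2416.29| = 1107.71 m/s
Step 7: Total delta-v = 1505.81 + 1107.71 = 2613.5 m/s

2613.5


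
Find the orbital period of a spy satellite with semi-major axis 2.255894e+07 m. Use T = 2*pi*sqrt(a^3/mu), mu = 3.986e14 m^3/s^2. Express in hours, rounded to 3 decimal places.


Step 1: a^3 / mu = 1.148037e+22 / 3.986e14 = 2.880174e+07
Step 2: sqrt(2.880174e+07) = 5366.7256 s
Step 3: T = 2*pi * 5366.7256 = 33720.13 s
Step 4: T in hours = 33720.13 / 3600 = 9.367 hours

9.367


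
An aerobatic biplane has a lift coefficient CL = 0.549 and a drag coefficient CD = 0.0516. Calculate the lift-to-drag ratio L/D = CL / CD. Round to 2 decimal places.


Step 1: L/D = CL / CD = 0.549 / 0.0516
Step 2: L/D = 10.64

10.64


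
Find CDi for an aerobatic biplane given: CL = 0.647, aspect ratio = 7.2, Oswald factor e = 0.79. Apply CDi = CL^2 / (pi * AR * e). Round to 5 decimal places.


Step 1: CL^2 = 0.647^2 = 0.418609
Step 2: pi * AR * e = 3.14159 * 7.2 * 0.79 = 17.869379
Step 3: CDi = 0.418609 / 17.869379 = 0.02343

0.02343


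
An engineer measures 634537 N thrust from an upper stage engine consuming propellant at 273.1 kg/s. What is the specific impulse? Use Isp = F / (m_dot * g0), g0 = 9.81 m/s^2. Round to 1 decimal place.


Step 1: m_dot * g0 = 273.1 * 9.81 = 2679.11
Step 2: Isp = 634537 / 2679.11 = 236.8 s

236.8


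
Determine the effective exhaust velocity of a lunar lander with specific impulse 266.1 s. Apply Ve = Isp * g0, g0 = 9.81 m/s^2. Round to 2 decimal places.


Step 1: Ve = Isp * g0 = 266.1 * 9.81
Step 2: Ve = 2610.44 m/s

2610.44


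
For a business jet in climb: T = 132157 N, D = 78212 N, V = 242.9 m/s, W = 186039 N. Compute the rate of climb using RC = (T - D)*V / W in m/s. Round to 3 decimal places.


Step 1: Excess thrust = T - D = 132157 - 78212 = 53945 N
Step 2: Excess power = 53945 * 242.9 = 13103240.5 W
Step 3: RC = 13103240.5 / 186039 = 70.433 m/s

70.433


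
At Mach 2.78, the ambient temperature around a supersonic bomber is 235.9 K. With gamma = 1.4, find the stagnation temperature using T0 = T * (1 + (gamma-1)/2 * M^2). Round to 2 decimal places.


Step 1: (gamma-1)/2 = 0.2
Step 2: M^2 = 7.7284
Step 3: 1 + 0.2 * 7.7284 = 2.54568
Step 4: T0 = 235.9 * 2.54568 = 600.53 K

600.53


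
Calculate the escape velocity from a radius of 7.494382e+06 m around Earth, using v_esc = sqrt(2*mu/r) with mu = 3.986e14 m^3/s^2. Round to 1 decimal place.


Step 1: 2*mu/r = 2 * 3.986e14 / 7.494382e+06 = 106373013.8122
Step 2: v_esc = sqrt(106373013.8122) = 10313.7 m/s

10313.7


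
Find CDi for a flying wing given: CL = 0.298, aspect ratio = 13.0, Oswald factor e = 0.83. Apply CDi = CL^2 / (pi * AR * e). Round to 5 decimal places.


Step 1: CL^2 = 0.298^2 = 0.088804
Step 2: pi * AR * e = 3.14159 * 13.0 * 0.83 = 33.897785
Step 3: CDi = 0.088804 / 33.897785 = 0.00262

0.00262


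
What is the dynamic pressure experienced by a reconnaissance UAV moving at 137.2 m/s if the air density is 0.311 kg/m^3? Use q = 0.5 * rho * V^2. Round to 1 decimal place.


Step 1: V^2 = 137.2^2 = 18823.84
Step 2: q = 0.5 * 0.311 * 18823.84
Step 3: q = 2927.1 Pa

2927.1


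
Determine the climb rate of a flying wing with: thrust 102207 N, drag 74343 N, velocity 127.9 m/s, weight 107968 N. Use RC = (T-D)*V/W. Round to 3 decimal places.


Step 1: Excess thrust = T - D = 102207 - 74343 = 27864 N
Step 2: Excess power = 27864 * 127.9 = 3563805.6 W
Step 3: RC = 3563805.6 / 107968 = 33.008 m/s

33.008


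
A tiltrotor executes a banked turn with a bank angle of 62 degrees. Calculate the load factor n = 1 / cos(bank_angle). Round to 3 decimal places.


Step 1: Convert 62 degrees to radians = 1.082104
Step 2: cos(62 deg) = 0.469472
Step 3: n = 1 / 0.469472 = 2.130

2.130


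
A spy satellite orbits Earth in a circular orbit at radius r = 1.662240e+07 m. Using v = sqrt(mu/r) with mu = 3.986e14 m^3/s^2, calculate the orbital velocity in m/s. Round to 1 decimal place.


Step 1: mu / r = 3.986e14 / 1.662240e+07 = 23979690.0568
Step 2: v = sqrt(23979690.0568) = 4896.9 m/s

4896.9


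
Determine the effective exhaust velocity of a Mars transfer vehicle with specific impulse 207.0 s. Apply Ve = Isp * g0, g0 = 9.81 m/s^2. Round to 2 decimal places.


Step 1: Ve = Isp * g0 = 207.0 * 9.81
Step 2: Ve = 2030.67 m/s

2030.67


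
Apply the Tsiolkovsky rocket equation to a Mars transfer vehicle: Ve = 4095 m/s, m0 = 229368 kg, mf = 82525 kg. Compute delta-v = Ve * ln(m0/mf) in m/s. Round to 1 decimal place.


Step 1: Mass ratio m0/mf = 229368 / 82525 = 2.779376
Step 2: ln(2.779376) = 1.022226
Step 3: delta-v = 4095 * 1.022226 = 4186.0 m/s

4186.0


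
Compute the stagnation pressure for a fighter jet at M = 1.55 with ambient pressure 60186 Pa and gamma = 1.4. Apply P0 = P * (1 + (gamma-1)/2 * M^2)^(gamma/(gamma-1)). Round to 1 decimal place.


Step 1: (gamma-1)/2 * M^2 = 0.2 * 2.4025 = 0.4805
Step 2: 1 + 0.4805 = 1.4805
Step 3: Exponent gamma/(gamma-1) = 3.5
Step 4: P0 = 60186 * 1.4805^3.5 = 237642.9 Pa

237642.9


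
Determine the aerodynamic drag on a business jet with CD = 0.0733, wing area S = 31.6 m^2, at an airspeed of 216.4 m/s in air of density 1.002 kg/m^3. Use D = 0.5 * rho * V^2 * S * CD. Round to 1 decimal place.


Step 1: Dynamic pressure q = 0.5 * 1.002 * 216.4^2 = 23461.309 Pa
Step 2: Drag D = q * S * CD = 23461.309 * 31.6 * 0.0733
Step 3: D = 54343.0 N

54343.0


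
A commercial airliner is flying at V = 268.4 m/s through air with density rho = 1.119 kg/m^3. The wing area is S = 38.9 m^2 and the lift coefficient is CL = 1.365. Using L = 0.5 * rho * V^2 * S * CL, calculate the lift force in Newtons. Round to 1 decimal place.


Step 1: Calculate dynamic pressure q = 0.5 * 1.119 * 268.4^2 = 0.5 * 1.119 * 72038.56 = 40305.5743 Pa
Step 2: Multiply by wing area and lift coefficient: L = 40305.5743 * 38.9 * 1.365
Step 3: L = 1567886.841 * 1.365 = 2140165.5 N

2140165.5


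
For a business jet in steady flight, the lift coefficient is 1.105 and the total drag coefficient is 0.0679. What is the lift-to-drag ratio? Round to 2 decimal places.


Step 1: L/D = CL / CD = 1.105 / 0.0679
Step 2: L/D = 16.27

16.27
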